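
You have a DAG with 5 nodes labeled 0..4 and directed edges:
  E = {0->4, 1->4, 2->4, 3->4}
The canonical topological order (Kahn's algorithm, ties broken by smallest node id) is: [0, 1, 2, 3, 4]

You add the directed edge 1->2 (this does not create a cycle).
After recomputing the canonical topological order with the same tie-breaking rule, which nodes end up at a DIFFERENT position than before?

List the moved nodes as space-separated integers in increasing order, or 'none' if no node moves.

Answer: none

Derivation:
Old toposort: [0, 1, 2, 3, 4]
Added edge 1->2
Recompute Kahn (smallest-id tiebreak):
  initial in-degrees: [0, 0, 1, 0, 4]
  ready (indeg=0): [0, 1, 3]
  pop 0: indeg[4]->3 | ready=[1, 3] | order so far=[0]
  pop 1: indeg[2]->0; indeg[4]->2 | ready=[2, 3] | order so far=[0, 1]
  pop 2: indeg[4]->1 | ready=[3] | order so far=[0, 1, 2]
  pop 3: indeg[4]->0 | ready=[4] | order so far=[0, 1, 2, 3]
  pop 4: no out-edges | ready=[] | order so far=[0, 1, 2, 3, 4]
New canonical toposort: [0, 1, 2, 3, 4]
Compare positions:
  Node 0: index 0 -> 0 (same)
  Node 1: index 1 -> 1 (same)
  Node 2: index 2 -> 2 (same)
  Node 3: index 3 -> 3 (same)
  Node 4: index 4 -> 4 (same)
Nodes that changed position: none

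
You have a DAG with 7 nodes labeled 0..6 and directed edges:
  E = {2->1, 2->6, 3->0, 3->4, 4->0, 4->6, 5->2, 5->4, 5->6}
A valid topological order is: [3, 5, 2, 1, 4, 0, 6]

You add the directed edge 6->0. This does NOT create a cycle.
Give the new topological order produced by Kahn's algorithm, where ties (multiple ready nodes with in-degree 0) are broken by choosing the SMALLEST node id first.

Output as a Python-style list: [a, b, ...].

Answer: [3, 5, 2, 1, 4, 6, 0]

Derivation:
Old toposort: [3, 5, 2, 1, 4, 0, 6]
Added edge: 6->0
Position of 6 (6) > position of 0 (5). Must reorder: 6 must now come before 0.
Run Kahn's algorithm (break ties by smallest node id):
  initial in-degrees: [3, 1, 1, 0, 2, 0, 3]
  ready (indeg=0): [3, 5]
  pop 3: indeg[0]->2; indeg[4]->1 | ready=[5] | order so far=[3]
  pop 5: indeg[2]->0; indeg[4]->0; indeg[6]->2 | ready=[2, 4] | order so far=[3, 5]
  pop 2: indeg[1]->0; indeg[6]->1 | ready=[1, 4] | order so far=[3, 5, 2]
  pop 1: no out-edges | ready=[4] | order so far=[3, 5, 2, 1]
  pop 4: indeg[0]->1; indeg[6]->0 | ready=[6] | order so far=[3, 5, 2, 1, 4]
  pop 6: indeg[0]->0 | ready=[0] | order so far=[3, 5, 2, 1, 4, 6]
  pop 0: no out-edges | ready=[] | order so far=[3, 5, 2, 1, 4, 6, 0]
  Result: [3, 5, 2, 1, 4, 6, 0]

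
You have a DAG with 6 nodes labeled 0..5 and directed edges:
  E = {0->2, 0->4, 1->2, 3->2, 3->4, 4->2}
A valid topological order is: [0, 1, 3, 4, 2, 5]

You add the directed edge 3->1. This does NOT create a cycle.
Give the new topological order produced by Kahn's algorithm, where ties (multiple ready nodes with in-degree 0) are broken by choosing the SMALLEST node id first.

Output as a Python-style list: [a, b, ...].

Answer: [0, 3, 1, 4, 2, 5]

Derivation:
Old toposort: [0, 1, 3, 4, 2, 5]
Added edge: 3->1
Position of 3 (2) > position of 1 (1). Must reorder: 3 must now come before 1.
Run Kahn's algorithm (break ties by smallest node id):
  initial in-degrees: [0, 1, 4, 0, 2, 0]
  ready (indeg=0): [0, 3, 5]
  pop 0: indeg[2]->3; indeg[4]->1 | ready=[3, 5] | order so far=[0]
  pop 3: indeg[1]->0; indeg[2]->2; indeg[4]->0 | ready=[1, 4, 5] | order so far=[0, 3]
  pop 1: indeg[2]->1 | ready=[4, 5] | order so far=[0, 3, 1]
  pop 4: indeg[2]->0 | ready=[2, 5] | order so far=[0, 3, 1, 4]
  pop 2: no out-edges | ready=[5] | order so far=[0, 3, 1, 4, 2]
  pop 5: no out-edges | ready=[] | order so far=[0, 3, 1, 4, 2, 5]
  Result: [0, 3, 1, 4, 2, 5]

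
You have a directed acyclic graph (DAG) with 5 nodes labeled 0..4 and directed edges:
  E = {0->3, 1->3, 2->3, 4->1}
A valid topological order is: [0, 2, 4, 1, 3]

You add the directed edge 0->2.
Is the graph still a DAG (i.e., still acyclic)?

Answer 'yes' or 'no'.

Answer: yes

Derivation:
Given toposort: [0, 2, 4, 1, 3]
Position of 0: index 0; position of 2: index 1
New edge 0->2: forward
Forward edge: respects the existing order. Still a DAG, same toposort still valid.
Still a DAG? yes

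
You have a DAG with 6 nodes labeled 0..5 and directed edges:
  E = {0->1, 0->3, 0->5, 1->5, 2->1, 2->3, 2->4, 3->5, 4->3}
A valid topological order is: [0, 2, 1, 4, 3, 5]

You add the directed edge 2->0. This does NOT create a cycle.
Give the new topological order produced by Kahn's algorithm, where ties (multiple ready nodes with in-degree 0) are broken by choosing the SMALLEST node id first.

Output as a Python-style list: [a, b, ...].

Answer: [2, 0, 1, 4, 3, 5]

Derivation:
Old toposort: [0, 2, 1, 4, 3, 5]
Added edge: 2->0
Position of 2 (1) > position of 0 (0). Must reorder: 2 must now come before 0.
Run Kahn's algorithm (break ties by smallest node id):
  initial in-degrees: [1, 2, 0, 3, 1, 3]
  ready (indeg=0): [2]
  pop 2: indeg[0]->0; indeg[1]->1; indeg[3]->2; indeg[4]->0 | ready=[0, 4] | order so far=[2]
  pop 0: indeg[1]->0; indeg[3]->1; indeg[5]->2 | ready=[1, 4] | order so far=[2, 0]
  pop 1: indeg[5]->1 | ready=[4] | order so far=[2, 0, 1]
  pop 4: indeg[3]->0 | ready=[3] | order so far=[2, 0, 1, 4]
  pop 3: indeg[5]->0 | ready=[5] | order so far=[2, 0, 1, 4, 3]
  pop 5: no out-edges | ready=[] | order so far=[2, 0, 1, 4, 3, 5]
  Result: [2, 0, 1, 4, 3, 5]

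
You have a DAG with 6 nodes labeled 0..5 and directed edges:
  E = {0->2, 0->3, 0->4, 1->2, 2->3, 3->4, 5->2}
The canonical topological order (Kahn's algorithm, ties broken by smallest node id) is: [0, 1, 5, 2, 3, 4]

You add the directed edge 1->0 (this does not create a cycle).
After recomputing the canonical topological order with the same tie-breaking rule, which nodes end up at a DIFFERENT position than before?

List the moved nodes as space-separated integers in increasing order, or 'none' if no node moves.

Old toposort: [0, 1, 5, 2, 3, 4]
Added edge 1->0
Recompute Kahn (smallest-id tiebreak):
  initial in-degrees: [1, 0, 3, 2, 2, 0]
  ready (indeg=0): [1, 5]
  pop 1: indeg[0]->0; indeg[2]->2 | ready=[0, 5] | order so far=[1]
  pop 0: indeg[2]->1; indeg[3]->1; indeg[4]->1 | ready=[5] | order so far=[1, 0]
  pop 5: indeg[2]->0 | ready=[2] | order so far=[1, 0, 5]
  pop 2: indeg[3]->0 | ready=[3] | order so far=[1, 0, 5, 2]
  pop 3: indeg[4]->0 | ready=[4] | order so far=[1, 0, 5, 2, 3]
  pop 4: no out-edges | ready=[] | order so far=[1, 0, 5, 2, 3, 4]
New canonical toposort: [1, 0, 5, 2, 3, 4]
Compare positions:
  Node 0: index 0 -> 1 (moved)
  Node 1: index 1 -> 0 (moved)
  Node 2: index 3 -> 3 (same)
  Node 3: index 4 -> 4 (same)
  Node 4: index 5 -> 5 (same)
  Node 5: index 2 -> 2 (same)
Nodes that changed position: 0 1

Answer: 0 1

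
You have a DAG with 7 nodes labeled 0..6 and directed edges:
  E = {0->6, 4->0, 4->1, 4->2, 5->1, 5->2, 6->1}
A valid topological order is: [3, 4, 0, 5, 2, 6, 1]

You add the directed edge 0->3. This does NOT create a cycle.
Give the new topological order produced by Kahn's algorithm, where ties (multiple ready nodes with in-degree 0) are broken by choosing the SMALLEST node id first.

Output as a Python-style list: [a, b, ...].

Old toposort: [3, 4, 0, 5, 2, 6, 1]
Added edge: 0->3
Position of 0 (2) > position of 3 (0). Must reorder: 0 must now come before 3.
Run Kahn's algorithm (break ties by smallest node id):
  initial in-degrees: [1, 3, 2, 1, 0, 0, 1]
  ready (indeg=0): [4, 5]
  pop 4: indeg[0]->0; indeg[1]->2; indeg[2]->1 | ready=[0, 5] | order so far=[4]
  pop 0: indeg[3]->0; indeg[6]->0 | ready=[3, 5, 6] | order so far=[4, 0]
  pop 3: no out-edges | ready=[5, 6] | order so far=[4, 0, 3]
  pop 5: indeg[1]->1; indeg[2]->0 | ready=[2, 6] | order so far=[4, 0, 3, 5]
  pop 2: no out-edges | ready=[6] | order so far=[4, 0, 3, 5, 2]
  pop 6: indeg[1]->0 | ready=[1] | order so far=[4, 0, 3, 5, 2, 6]
  pop 1: no out-edges | ready=[] | order so far=[4, 0, 3, 5, 2, 6, 1]
  Result: [4, 0, 3, 5, 2, 6, 1]

Answer: [4, 0, 3, 5, 2, 6, 1]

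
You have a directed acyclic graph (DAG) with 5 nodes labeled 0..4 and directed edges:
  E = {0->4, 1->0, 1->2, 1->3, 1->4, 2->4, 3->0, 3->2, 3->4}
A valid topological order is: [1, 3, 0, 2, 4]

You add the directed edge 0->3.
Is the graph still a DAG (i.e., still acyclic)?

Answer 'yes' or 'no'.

Given toposort: [1, 3, 0, 2, 4]
Position of 0: index 2; position of 3: index 1
New edge 0->3: backward (u after v in old order)
Backward edge: old toposort is now invalid. Check if this creates a cycle.
Does 3 already reach 0? Reachable from 3: [0, 2, 3, 4]. YES -> cycle!
Still a DAG? no

Answer: no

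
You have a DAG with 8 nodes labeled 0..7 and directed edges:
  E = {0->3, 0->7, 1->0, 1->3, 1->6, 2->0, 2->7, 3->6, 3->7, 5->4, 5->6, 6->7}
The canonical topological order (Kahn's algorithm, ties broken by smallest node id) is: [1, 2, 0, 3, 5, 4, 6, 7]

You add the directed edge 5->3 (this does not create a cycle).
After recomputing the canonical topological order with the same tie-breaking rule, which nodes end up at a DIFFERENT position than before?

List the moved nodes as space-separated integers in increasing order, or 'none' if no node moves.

Answer: 3 5

Derivation:
Old toposort: [1, 2, 0, 3, 5, 4, 6, 7]
Added edge 5->3
Recompute Kahn (smallest-id tiebreak):
  initial in-degrees: [2, 0, 0, 3, 1, 0, 3, 4]
  ready (indeg=0): [1, 2, 5]
  pop 1: indeg[0]->1; indeg[3]->2; indeg[6]->2 | ready=[2, 5] | order so far=[1]
  pop 2: indeg[0]->0; indeg[7]->3 | ready=[0, 5] | order so far=[1, 2]
  pop 0: indeg[3]->1; indeg[7]->2 | ready=[5] | order so far=[1, 2, 0]
  pop 5: indeg[3]->0; indeg[4]->0; indeg[6]->1 | ready=[3, 4] | order so far=[1, 2, 0, 5]
  pop 3: indeg[6]->0; indeg[7]->1 | ready=[4, 6] | order so far=[1, 2, 0, 5, 3]
  pop 4: no out-edges | ready=[6] | order so far=[1, 2, 0, 5, 3, 4]
  pop 6: indeg[7]->0 | ready=[7] | order so far=[1, 2, 0, 5, 3, 4, 6]
  pop 7: no out-edges | ready=[] | order so far=[1, 2, 0, 5, 3, 4, 6, 7]
New canonical toposort: [1, 2, 0, 5, 3, 4, 6, 7]
Compare positions:
  Node 0: index 2 -> 2 (same)
  Node 1: index 0 -> 0 (same)
  Node 2: index 1 -> 1 (same)
  Node 3: index 3 -> 4 (moved)
  Node 4: index 5 -> 5 (same)
  Node 5: index 4 -> 3 (moved)
  Node 6: index 6 -> 6 (same)
  Node 7: index 7 -> 7 (same)
Nodes that changed position: 3 5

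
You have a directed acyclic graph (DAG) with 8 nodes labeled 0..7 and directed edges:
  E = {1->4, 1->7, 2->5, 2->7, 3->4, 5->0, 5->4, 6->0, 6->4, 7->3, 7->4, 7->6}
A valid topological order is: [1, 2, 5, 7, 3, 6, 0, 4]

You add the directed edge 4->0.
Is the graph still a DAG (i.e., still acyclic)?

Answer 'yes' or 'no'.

Answer: yes

Derivation:
Given toposort: [1, 2, 5, 7, 3, 6, 0, 4]
Position of 4: index 7; position of 0: index 6
New edge 4->0: backward (u after v in old order)
Backward edge: old toposort is now invalid. Check if this creates a cycle.
Does 0 already reach 4? Reachable from 0: [0]. NO -> still a DAG (reorder needed).
Still a DAG? yes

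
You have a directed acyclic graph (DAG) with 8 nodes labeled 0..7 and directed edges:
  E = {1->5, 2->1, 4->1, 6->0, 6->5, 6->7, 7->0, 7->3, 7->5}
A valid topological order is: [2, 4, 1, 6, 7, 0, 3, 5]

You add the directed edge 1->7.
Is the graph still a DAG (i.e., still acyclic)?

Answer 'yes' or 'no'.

Answer: yes

Derivation:
Given toposort: [2, 4, 1, 6, 7, 0, 3, 5]
Position of 1: index 2; position of 7: index 4
New edge 1->7: forward
Forward edge: respects the existing order. Still a DAG, same toposort still valid.
Still a DAG? yes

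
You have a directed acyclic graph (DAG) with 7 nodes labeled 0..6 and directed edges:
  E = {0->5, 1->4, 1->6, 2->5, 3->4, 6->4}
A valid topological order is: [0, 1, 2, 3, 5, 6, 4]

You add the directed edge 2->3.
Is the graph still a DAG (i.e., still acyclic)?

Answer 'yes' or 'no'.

Answer: yes

Derivation:
Given toposort: [0, 1, 2, 3, 5, 6, 4]
Position of 2: index 2; position of 3: index 3
New edge 2->3: forward
Forward edge: respects the existing order. Still a DAG, same toposort still valid.
Still a DAG? yes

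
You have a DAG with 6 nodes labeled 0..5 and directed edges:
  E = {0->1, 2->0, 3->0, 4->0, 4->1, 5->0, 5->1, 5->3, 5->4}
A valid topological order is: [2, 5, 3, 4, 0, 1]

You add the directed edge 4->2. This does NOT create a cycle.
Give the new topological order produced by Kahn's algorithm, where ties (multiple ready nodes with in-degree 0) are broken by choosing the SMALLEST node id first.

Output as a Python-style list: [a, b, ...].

Old toposort: [2, 5, 3, 4, 0, 1]
Added edge: 4->2
Position of 4 (3) > position of 2 (0). Must reorder: 4 must now come before 2.
Run Kahn's algorithm (break ties by smallest node id):
  initial in-degrees: [4, 3, 1, 1, 1, 0]
  ready (indeg=0): [5]
  pop 5: indeg[0]->3; indeg[1]->2; indeg[3]->0; indeg[4]->0 | ready=[3, 4] | order so far=[5]
  pop 3: indeg[0]->2 | ready=[4] | order so far=[5, 3]
  pop 4: indeg[0]->1; indeg[1]->1; indeg[2]->0 | ready=[2] | order so far=[5, 3, 4]
  pop 2: indeg[0]->0 | ready=[0] | order so far=[5, 3, 4, 2]
  pop 0: indeg[1]->0 | ready=[1] | order so far=[5, 3, 4, 2, 0]
  pop 1: no out-edges | ready=[] | order so far=[5, 3, 4, 2, 0, 1]
  Result: [5, 3, 4, 2, 0, 1]

Answer: [5, 3, 4, 2, 0, 1]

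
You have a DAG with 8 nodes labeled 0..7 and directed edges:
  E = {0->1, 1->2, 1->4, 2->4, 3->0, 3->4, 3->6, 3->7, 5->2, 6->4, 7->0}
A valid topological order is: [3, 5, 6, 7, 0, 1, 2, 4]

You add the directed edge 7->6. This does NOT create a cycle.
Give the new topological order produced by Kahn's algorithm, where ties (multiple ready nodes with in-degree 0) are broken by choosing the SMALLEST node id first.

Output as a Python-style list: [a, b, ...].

Old toposort: [3, 5, 6, 7, 0, 1, 2, 4]
Added edge: 7->6
Position of 7 (3) > position of 6 (2). Must reorder: 7 must now come before 6.
Run Kahn's algorithm (break ties by smallest node id):
  initial in-degrees: [2, 1, 2, 0, 4, 0, 2, 1]
  ready (indeg=0): [3, 5]
  pop 3: indeg[0]->1; indeg[4]->3; indeg[6]->1; indeg[7]->0 | ready=[5, 7] | order so far=[3]
  pop 5: indeg[2]->1 | ready=[7] | order so far=[3, 5]
  pop 7: indeg[0]->0; indeg[6]->0 | ready=[0, 6] | order so far=[3, 5, 7]
  pop 0: indeg[1]->0 | ready=[1, 6] | order so far=[3, 5, 7, 0]
  pop 1: indeg[2]->0; indeg[4]->2 | ready=[2, 6] | order so far=[3, 5, 7, 0, 1]
  pop 2: indeg[4]->1 | ready=[6] | order so far=[3, 5, 7, 0, 1, 2]
  pop 6: indeg[4]->0 | ready=[4] | order so far=[3, 5, 7, 0, 1, 2, 6]
  pop 4: no out-edges | ready=[] | order so far=[3, 5, 7, 0, 1, 2, 6, 4]
  Result: [3, 5, 7, 0, 1, 2, 6, 4]

Answer: [3, 5, 7, 0, 1, 2, 6, 4]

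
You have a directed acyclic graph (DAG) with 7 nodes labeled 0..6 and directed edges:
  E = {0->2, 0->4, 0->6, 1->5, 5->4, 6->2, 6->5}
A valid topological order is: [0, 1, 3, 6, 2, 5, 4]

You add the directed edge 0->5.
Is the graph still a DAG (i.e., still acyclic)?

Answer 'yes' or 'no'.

Given toposort: [0, 1, 3, 6, 2, 5, 4]
Position of 0: index 0; position of 5: index 5
New edge 0->5: forward
Forward edge: respects the existing order. Still a DAG, same toposort still valid.
Still a DAG? yes

Answer: yes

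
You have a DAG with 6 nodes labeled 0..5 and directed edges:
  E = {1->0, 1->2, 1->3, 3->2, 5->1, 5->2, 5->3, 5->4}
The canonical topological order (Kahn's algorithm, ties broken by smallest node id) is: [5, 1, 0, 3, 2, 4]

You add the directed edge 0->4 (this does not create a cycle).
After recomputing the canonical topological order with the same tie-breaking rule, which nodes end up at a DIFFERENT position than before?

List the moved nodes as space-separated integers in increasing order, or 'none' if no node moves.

Answer: none

Derivation:
Old toposort: [5, 1, 0, 3, 2, 4]
Added edge 0->4
Recompute Kahn (smallest-id tiebreak):
  initial in-degrees: [1, 1, 3, 2, 2, 0]
  ready (indeg=0): [5]
  pop 5: indeg[1]->0; indeg[2]->2; indeg[3]->1; indeg[4]->1 | ready=[1] | order so far=[5]
  pop 1: indeg[0]->0; indeg[2]->1; indeg[3]->0 | ready=[0, 3] | order so far=[5, 1]
  pop 0: indeg[4]->0 | ready=[3, 4] | order so far=[5, 1, 0]
  pop 3: indeg[2]->0 | ready=[2, 4] | order so far=[5, 1, 0, 3]
  pop 2: no out-edges | ready=[4] | order so far=[5, 1, 0, 3, 2]
  pop 4: no out-edges | ready=[] | order so far=[5, 1, 0, 3, 2, 4]
New canonical toposort: [5, 1, 0, 3, 2, 4]
Compare positions:
  Node 0: index 2 -> 2 (same)
  Node 1: index 1 -> 1 (same)
  Node 2: index 4 -> 4 (same)
  Node 3: index 3 -> 3 (same)
  Node 4: index 5 -> 5 (same)
  Node 5: index 0 -> 0 (same)
Nodes that changed position: none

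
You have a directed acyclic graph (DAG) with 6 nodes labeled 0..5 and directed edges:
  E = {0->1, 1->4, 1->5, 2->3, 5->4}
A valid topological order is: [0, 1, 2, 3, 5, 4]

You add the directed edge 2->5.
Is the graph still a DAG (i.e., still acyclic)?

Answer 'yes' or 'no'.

Given toposort: [0, 1, 2, 3, 5, 4]
Position of 2: index 2; position of 5: index 4
New edge 2->5: forward
Forward edge: respects the existing order. Still a DAG, same toposort still valid.
Still a DAG? yes

Answer: yes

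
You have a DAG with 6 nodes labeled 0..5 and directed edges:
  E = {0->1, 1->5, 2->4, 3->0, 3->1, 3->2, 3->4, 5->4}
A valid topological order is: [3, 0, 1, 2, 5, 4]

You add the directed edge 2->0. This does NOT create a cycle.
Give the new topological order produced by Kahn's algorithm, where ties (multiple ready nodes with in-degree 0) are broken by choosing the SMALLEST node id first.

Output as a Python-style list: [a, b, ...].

Old toposort: [3, 0, 1, 2, 5, 4]
Added edge: 2->0
Position of 2 (3) > position of 0 (1). Must reorder: 2 must now come before 0.
Run Kahn's algorithm (break ties by smallest node id):
  initial in-degrees: [2, 2, 1, 0, 3, 1]
  ready (indeg=0): [3]
  pop 3: indeg[0]->1; indeg[1]->1; indeg[2]->0; indeg[4]->2 | ready=[2] | order so far=[3]
  pop 2: indeg[0]->0; indeg[4]->1 | ready=[0] | order so far=[3, 2]
  pop 0: indeg[1]->0 | ready=[1] | order so far=[3, 2, 0]
  pop 1: indeg[5]->0 | ready=[5] | order so far=[3, 2, 0, 1]
  pop 5: indeg[4]->0 | ready=[4] | order so far=[3, 2, 0, 1, 5]
  pop 4: no out-edges | ready=[] | order so far=[3, 2, 0, 1, 5, 4]
  Result: [3, 2, 0, 1, 5, 4]

Answer: [3, 2, 0, 1, 5, 4]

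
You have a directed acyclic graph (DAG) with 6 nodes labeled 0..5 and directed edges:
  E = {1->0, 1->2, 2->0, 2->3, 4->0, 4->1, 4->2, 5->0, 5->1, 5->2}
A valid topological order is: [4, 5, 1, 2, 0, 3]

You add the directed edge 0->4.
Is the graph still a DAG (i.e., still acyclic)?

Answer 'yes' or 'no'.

Answer: no

Derivation:
Given toposort: [4, 5, 1, 2, 0, 3]
Position of 0: index 4; position of 4: index 0
New edge 0->4: backward (u after v in old order)
Backward edge: old toposort is now invalid. Check if this creates a cycle.
Does 4 already reach 0? Reachable from 4: [0, 1, 2, 3, 4]. YES -> cycle!
Still a DAG? no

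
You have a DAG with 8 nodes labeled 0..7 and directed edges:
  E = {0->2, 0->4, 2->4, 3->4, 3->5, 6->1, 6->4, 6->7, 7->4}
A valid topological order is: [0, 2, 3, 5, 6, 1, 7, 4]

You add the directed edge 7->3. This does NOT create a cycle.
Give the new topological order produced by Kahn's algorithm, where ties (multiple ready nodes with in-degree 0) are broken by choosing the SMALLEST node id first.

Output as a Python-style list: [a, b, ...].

Old toposort: [0, 2, 3, 5, 6, 1, 7, 4]
Added edge: 7->3
Position of 7 (6) > position of 3 (2). Must reorder: 7 must now come before 3.
Run Kahn's algorithm (break ties by smallest node id):
  initial in-degrees: [0, 1, 1, 1, 5, 1, 0, 1]
  ready (indeg=0): [0, 6]
  pop 0: indeg[2]->0; indeg[4]->4 | ready=[2, 6] | order so far=[0]
  pop 2: indeg[4]->3 | ready=[6] | order so far=[0, 2]
  pop 6: indeg[1]->0; indeg[4]->2; indeg[7]->0 | ready=[1, 7] | order so far=[0, 2, 6]
  pop 1: no out-edges | ready=[7] | order so far=[0, 2, 6, 1]
  pop 7: indeg[3]->0; indeg[4]->1 | ready=[3] | order so far=[0, 2, 6, 1, 7]
  pop 3: indeg[4]->0; indeg[5]->0 | ready=[4, 5] | order so far=[0, 2, 6, 1, 7, 3]
  pop 4: no out-edges | ready=[5] | order so far=[0, 2, 6, 1, 7, 3, 4]
  pop 5: no out-edges | ready=[] | order so far=[0, 2, 6, 1, 7, 3, 4, 5]
  Result: [0, 2, 6, 1, 7, 3, 4, 5]

Answer: [0, 2, 6, 1, 7, 3, 4, 5]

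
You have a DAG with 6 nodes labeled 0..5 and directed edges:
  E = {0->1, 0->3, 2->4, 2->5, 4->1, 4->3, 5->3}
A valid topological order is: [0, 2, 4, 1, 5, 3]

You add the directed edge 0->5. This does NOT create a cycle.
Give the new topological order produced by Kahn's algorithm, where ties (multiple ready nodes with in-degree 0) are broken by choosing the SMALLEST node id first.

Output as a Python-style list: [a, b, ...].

Old toposort: [0, 2, 4, 1, 5, 3]
Added edge: 0->5
Position of 0 (0) < position of 5 (4). Old order still valid.
Run Kahn's algorithm (break ties by smallest node id):
  initial in-degrees: [0, 2, 0, 3, 1, 2]
  ready (indeg=0): [0, 2]
  pop 0: indeg[1]->1; indeg[3]->2; indeg[5]->1 | ready=[2] | order so far=[0]
  pop 2: indeg[4]->0; indeg[5]->0 | ready=[4, 5] | order so far=[0, 2]
  pop 4: indeg[1]->0; indeg[3]->1 | ready=[1, 5] | order so far=[0, 2, 4]
  pop 1: no out-edges | ready=[5] | order so far=[0, 2, 4, 1]
  pop 5: indeg[3]->0 | ready=[3] | order so far=[0, 2, 4, 1, 5]
  pop 3: no out-edges | ready=[] | order so far=[0, 2, 4, 1, 5, 3]
  Result: [0, 2, 4, 1, 5, 3]

Answer: [0, 2, 4, 1, 5, 3]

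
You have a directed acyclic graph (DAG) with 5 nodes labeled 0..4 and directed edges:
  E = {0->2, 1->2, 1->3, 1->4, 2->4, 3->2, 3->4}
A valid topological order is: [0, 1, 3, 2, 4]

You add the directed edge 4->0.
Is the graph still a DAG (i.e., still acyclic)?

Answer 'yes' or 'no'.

Given toposort: [0, 1, 3, 2, 4]
Position of 4: index 4; position of 0: index 0
New edge 4->0: backward (u after v in old order)
Backward edge: old toposort is now invalid. Check if this creates a cycle.
Does 0 already reach 4? Reachable from 0: [0, 2, 4]. YES -> cycle!
Still a DAG? no

Answer: no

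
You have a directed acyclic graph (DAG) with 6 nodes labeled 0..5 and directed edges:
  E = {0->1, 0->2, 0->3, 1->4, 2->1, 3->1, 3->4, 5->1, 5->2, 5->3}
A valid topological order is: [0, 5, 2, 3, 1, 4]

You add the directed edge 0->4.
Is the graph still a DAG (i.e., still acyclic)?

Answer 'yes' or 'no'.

Given toposort: [0, 5, 2, 3, 1, 4]
Position of 0: index 0; position of 4: index 5
New edge 0->4: forward
Forward edge: respects the existing order. Still a DAG, same toposort still valid.
Still a DAG? yes

Answer: yes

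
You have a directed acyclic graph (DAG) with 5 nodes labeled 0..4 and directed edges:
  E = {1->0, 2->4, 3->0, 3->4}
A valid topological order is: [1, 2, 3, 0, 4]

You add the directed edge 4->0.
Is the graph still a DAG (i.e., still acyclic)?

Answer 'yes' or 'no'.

Given toposort: [1, 2, 3, 0, 4]
Position of 4: index 4; position of 0: index 3
New edge 4->0: backward (u after v in old order)
Backward edge: old toposort is now invalid. Check if this creates a cycle.
Does 0 already reach 4? Reachable from 0: [0]. NO -> still a DAG (reorder needed).
Still a DAG? yes

Answer: yes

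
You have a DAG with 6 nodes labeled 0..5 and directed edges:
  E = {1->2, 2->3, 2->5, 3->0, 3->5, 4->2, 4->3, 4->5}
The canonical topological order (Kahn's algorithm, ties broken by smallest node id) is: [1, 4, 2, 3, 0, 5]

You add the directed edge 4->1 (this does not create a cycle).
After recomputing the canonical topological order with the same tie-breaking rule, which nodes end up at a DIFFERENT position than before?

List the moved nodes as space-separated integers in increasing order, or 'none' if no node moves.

Old toposort: [1, 4, 2, 3, 0, 5]
Added edge 4->1
Recompute Kahn (smallest-id tiebreak):
  initial in-degrees: [1, 1, 2, 2, 0, 3]
  ready (indeg=0): [4]
  pop 4: indeg[1]->0; indeg[2]->1; indeg[3]->1; indeg[5]->2 | ready=[1] | order so far=[4]
  pop 1: indeg[2]->0 | ready=[2] | order so far=[4, 1]
  pop 2: indeg[3]->0; indeg[5]->1 | ready=[3] | order so far=[4, 1, 2]
  pop 3: indeg[0]->0; indeg[5]->0 | ready=[0, 5] | order so far=[4, 1, 2, 3]
  pop 0: no out-edges | ready=[5] | order so far=[4, 1, 2, 3, 0]
  pop 5: no out-edges | ready=[] | order so far=[4, 1, 2, 3, 0, 5]
New canonical toposort: [4, 1, 2, 3, 0, 5]
Compare positions:
  Node 0: index 4 -> 4 (same)
  Node 1: index 0 -> 1 (moved)
  Node 2: index 2 -> 2 (same)
  Node 3: index 3 -> 3 (same)
  Node 4: index 1 -> 0 (moved)
  Node 5: index 5 -> 5 (same)
Nodes that changed position: 1 4

Answer: 1 4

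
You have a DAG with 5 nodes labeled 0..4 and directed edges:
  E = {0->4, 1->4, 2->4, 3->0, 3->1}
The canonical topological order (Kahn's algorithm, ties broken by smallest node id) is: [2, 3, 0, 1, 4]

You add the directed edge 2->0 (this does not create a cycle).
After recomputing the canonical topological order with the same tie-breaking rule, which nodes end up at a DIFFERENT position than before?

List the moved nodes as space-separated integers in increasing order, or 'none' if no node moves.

Answer: none

Derivation:
Old toposort: [2, 3, 0, 1, 4]
Added edge 2->0
Recompute Kahn (smallest-id tiebreak):
  initial in-degrees: [2, 1, 0, 0, 3]
  ready (indeg=0): [2, 3]
  pop 2: indeg[0]->1; indeg[4]->2 | ready=[3] | order so far=[2]
  pop 3: indeg[0]->0; indeg[1]->0 | ready=[0, 1] | order so far=[2, 3]
  pop 0: indeg[4]->1 | ready=[1] | order so far=[2, 3, 0]
  pop 1: indeg[4]->0 | ready=[4] | order so far=[2, 3, 0, 1]
  pop 4: no out-edges | ready=[] | order so far=[2, 3, 0, 1, 4]
New canonical toposort: [2, 3, 0, 1, 4]
Compare positions:
  Node 0: index 2 -> 2 (same)
  Node 1: index 3 -> 3 (same)
  Node 2: index 0 -> 0 (same)
  Node 3: index 1 -> 1 (same)
  Node 4: index 4 -> 4 (same)
Nodes that changed position: none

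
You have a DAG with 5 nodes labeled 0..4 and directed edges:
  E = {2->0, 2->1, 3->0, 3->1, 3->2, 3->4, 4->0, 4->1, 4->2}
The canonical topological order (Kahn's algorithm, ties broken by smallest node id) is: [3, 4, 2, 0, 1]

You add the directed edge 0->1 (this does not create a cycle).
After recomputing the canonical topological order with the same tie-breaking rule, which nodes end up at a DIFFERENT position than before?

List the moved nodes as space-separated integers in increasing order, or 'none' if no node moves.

Old toposort: [3, 4, 2, 0, 1]
Added edge 0->1
Recompute Kahn (smallest-id tiebreak):
  initial in-degrees: [3, 4, 2, 0, 1]
  ready (indeg=0): [3]
  pop 3: indeg[0]->2; indeg[1]->3; indeg[2]->1; indeg[4]->0 | ready=[4] | order so far=[3]
  pop 4: indeg[0]->1; indeg[1]->2; indeg[2]->0 | ready=[2] | order so far=[3, 4]
  pop 2: indeg[0]->0; indeg[1]->1 | ready=[0] | order so far=[3, 4, 2]
  pop 0: indeg[1]->0 | ready=[1] | order so far=[3, 4, 2, 0]
  pop 1: no out-edges | ready=[] | order so far=[3, 4, 2, 0, 1]
New canonical toposort: [3, 4, 2, 0, 1]
Compare positions:
  Node 0: index 3 -> 3 (same)
  Node 1: index 4 -> 4 (same)
  Node 2: index 2 -> 2 (same)
  Node 3: index 0 -> 0 (same)
  Node 4: index 1 -> 1 (same)
Nodes that changed position: none

Answer: none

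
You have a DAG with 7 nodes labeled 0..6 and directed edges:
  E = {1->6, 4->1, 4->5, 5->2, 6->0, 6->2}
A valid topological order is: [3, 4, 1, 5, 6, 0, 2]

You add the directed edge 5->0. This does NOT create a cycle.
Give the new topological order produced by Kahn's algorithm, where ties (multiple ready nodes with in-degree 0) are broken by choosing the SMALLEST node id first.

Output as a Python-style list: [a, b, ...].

Answer: [3, 4, 1, 5, 6, 0, 2]

Derivation:
Old toposort: [3, 4, 1, 5, 6, 0, 2]
Added edge: 5->0
Position of 5 (3) < position of 0 (5). Old order still valid.
Run Kahn's algorithm (break ties by smallest node id):
  initial in-degrees: [2, 1, 2, 0, 0, 1, 1]
  ready (indeg=0): [3, 4]
  pop 3: no out-edges | ready=[4] | order so far=[3]
  pop 4: indeg[1]->0; indeg[5]->0 | ready=[1, 5] | order so far=[3, 4]
  pop 1: indeg[6]->0 | ready=[5, 6] | order so far=[3, 4, 1]
  pop 5: indeg[0]->1; indeg[2]->1 | ready=[6] | order so far=[3, 4, 1, 5]
  pop 6: indeg[0]->0; indeg[2]->0 | ready=[0, 2] | order so far=[3, 4, 1, 5, 6]
  pop 0: no out-edges | ready=[2] | order so far=[3, 4, 1, 5, 6, 0]
  pop 2: no out-edges | ready=[] | order so far=[3, 4, 1, 5, 6, 0, 2]
  Result: [3, 4, 1, 5, 6, 0, 2]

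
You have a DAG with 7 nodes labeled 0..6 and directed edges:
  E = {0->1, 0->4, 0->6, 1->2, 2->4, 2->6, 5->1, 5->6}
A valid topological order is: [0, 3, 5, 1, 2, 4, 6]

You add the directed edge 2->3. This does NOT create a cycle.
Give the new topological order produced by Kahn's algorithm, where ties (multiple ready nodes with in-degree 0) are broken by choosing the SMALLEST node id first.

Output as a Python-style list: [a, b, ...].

Old toposort: [0, 3, 5, 1, 2, 4, 6]
Added edge: 2->3
Position of 2 (4) > position of 3 (1). Must reorder: 2 must now come before 3.
Run Kahn's algorithm (break ties by smallest node id):
  initial in-degrees: [0, 2, 1, 1, 2, 0, 3]
  ready (indeg=0): [0, 5]
  pop 0: indeg[1]->1; indeg[4]->1; indeg[6]->2 | ready=[5] | order so far=[0]
  pop 5: indeg[1]->0; indeg[6]->1 | ready=[1] | order so far=[0, 5]
  pop 1: indeg[2]->0 | ready=[2] | order so far=[0, 5, 1]
  pop 2: indeg[3]->0; indeg[4]->0; indeg[6]->0 | ready=[3, 4, 6] | order so far=[0, 5, 1, 2]
  pop 3: no out-edges | ready=[4, 6] | order so far=[0, 5, 1, 2, 3]
  pop 4: no out-edges | ready=[6] | order so far=[0, 5, 1, 2, 3, 4]
  pop 6: no out-edges | ready=[] | order so far=[0, 5, 1, 2, 3, 4, 6]
  Result: [0, 5, 1, 2, 3, 4, 6]

Answer: [0, 5, 1, 2, 3, 4, 6]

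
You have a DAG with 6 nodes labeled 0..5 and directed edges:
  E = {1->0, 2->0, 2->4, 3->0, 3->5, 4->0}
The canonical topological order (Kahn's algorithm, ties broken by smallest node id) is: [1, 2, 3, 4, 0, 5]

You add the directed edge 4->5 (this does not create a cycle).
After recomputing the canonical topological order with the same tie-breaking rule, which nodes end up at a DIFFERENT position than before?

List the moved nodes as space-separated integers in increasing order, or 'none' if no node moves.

Old toposort: [1, 2, 3, 4, 0, 5]
Added edge 4->5
Recompute Kahn (smallest-id tiebreak):
  initial in-degrees: [4, 0, 0, 0, 1, 2]
  ready (indeg=0): [1, 2, 3]
  pop 1: indeg[0]->3 | ready=[2, 3] | order so far=[1]
  pop 2: indeg[0]->2; indeg[4]->0 | ready=[3, 4] | order so far=[1, 2]
  pop 3: indeg[0]->1; indeg[5]->1 | ready=[4] | order so far=[1, 2, 3]
  pop 4: indeg[0]->0; indeg[5]->0 | ready=[0, 5] | order so far=[1, 2, 3, 4]
  pop 0: no out-edges | ready=[5] | order so far=[1, 2, 3, 4, 0]
  pop 5: no out-edges | ready=[] | order so far=[1, 2, 3, 4, 0, 5]
New canonical toposort: [1, 2, 3, 4, 0, 5]
Compare positions:
  Node 0: index 4 -> 4 (same)
  Node 1: index 0 -> 0 (same)
  Node 2: index 1 -> 1 (same)
  Node 3: index 2 -> 2 (same)
  Node 4: index 3 -> 3 (same)
  Node 5: index 5 -> 5 (same)
Nodes that changed position: none

Answer: none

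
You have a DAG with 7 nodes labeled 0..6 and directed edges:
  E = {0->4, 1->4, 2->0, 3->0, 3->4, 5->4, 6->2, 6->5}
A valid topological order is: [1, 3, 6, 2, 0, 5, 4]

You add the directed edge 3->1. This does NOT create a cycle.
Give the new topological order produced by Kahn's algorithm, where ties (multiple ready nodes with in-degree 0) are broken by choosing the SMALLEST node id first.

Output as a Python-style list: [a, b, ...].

Old toposort: [1, 3, 6, 2, 0, 5, 4]
Added edge: 3->1
Position of 3 (1) > position of 1 (0). Must reorder: 3 must now come before 1.
Run Kahn's algorithm (break ties by smallest node id):
  initial in-degrees: [2, 1, 1, 0, 4, 1, 0]
  ready (indeg=0): [3, 6]
  pop 3: indeg[0]->1; indeg[1]->0; indeg[4]->3 | ready=[1, 6] | order so far=[3]
  pop 1: indeg[4]->2 | ready=[6] | order so far=[3, 1]
  pop 6: indeg[2]->0; indeg[5]->0 | ready=[2, 5] | order so far=[3, 1, 6]
  pop 2: indeg[0]->0 | ready=[0, 5] | order so far=[3, 1, 6, 2]
  pop 0: indeg[4]->1 | ready=[5] | order so far=[3, 1, 6, 2, 0]
  pop 5: indeg[4]->0 | ready=[4] | order so far=[3, 1, 6, 2, 0, 5]
  pop 4: no out-edges | ready=[] | order so far=[3, 1, 6, 2, 0, 5, 4]
  Result: [3, 1, 6, 2, 0, 5, 4]

Answer: [3, 1, 6, 2, 0, 5, 4]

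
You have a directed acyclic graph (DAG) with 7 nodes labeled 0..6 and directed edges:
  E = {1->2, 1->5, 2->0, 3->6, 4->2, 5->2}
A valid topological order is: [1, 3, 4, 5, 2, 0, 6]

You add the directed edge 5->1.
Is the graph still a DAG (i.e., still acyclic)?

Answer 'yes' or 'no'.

Answer: no

Derivation:
Given toposort: [1, 3, 4, 5, 2, 0, 6]
Position of 5: index 3; position of 1: index 0
New edge 5->1: backward (u after v in old order)
Backward edge: old toposort is now invalid. Check if this creates a cycle.
Does 1 already reach 5? Reachable from 1: [0, 1, 2, 5]. YES -> cycle!
Still a DAG? no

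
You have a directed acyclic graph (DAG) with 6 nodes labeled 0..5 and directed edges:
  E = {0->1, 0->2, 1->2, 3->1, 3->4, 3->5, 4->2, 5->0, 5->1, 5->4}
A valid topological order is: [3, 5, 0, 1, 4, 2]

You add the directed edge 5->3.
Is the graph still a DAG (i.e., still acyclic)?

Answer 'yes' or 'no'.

Given toposort: [3, 5, 0, 1, 4, 2]
Position of 5: index 1; position of 3: index 0
New edge 5->3: backward (u after v in old order)
Backward edge: old toposort is now invalid. Check if this creates a cycle.
Does 3 already reach 5? Reachable from 3: [0, 1, 2, 3, 4, 5]. YES -> cycle!
Still a DAG? no

Answer: no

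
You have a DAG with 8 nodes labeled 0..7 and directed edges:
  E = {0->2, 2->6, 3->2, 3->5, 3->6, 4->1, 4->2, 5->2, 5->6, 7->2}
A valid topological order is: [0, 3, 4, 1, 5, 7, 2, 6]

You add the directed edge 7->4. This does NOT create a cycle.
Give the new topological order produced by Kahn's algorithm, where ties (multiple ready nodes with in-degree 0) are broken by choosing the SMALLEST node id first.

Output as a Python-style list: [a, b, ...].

Old toposort: [0, 3, 4, 1, 5, 7, 2, 6]
Added edge: 7->4
Position of 7 (5) > position of 4 (2). Must reorder: 7 must now come before 4.
Run Kahn's algorithm (break ties by smallest node id):
  initial in-degrees: [0, 1, 5, 0, 1, 1, 3, 0]
  ready (indeg=0): [0, 3, 7]
  pop 0: indeg[2]->4 | ready=[3, 7] | order so far=[0]
  pop 3: indeg[2]->3; indeg[5]->0; indeg[6]->2 | ready=[5, 7] | order so far=[0, 3]
  pop 5: indeg[2]->2; indeg[6]->1 | ready=[7] | order so far=[0, 3, 5]
  pop 7: indeg[2]->1; indeg[4]->0 | ready=[4] | order so far=[0, 3, 5, 7]
  pop 4: indeg[1]->0; indeg[2]->0 | ready=[1, 2] | order so far=[0, 3, 5, 7, 4]
  pop 1: no out-edges | ready=[2] | order so far=[0, 3, 5, 7, 4, 1]
  pop 2: indeg[6]->0 | ready=[6] | order so far=[0, 3, 5, 7, 4, 1, 2]
  pop 6: no out-edges | ready=[] | order so far=[0, 3, 5, 7, 4, 1, 2, 6]
  Result: [0, 3, 5, 7, 4, 1, 2, 6]

Answer: [0, 3, 5, 7, 4, 1, 2, 6]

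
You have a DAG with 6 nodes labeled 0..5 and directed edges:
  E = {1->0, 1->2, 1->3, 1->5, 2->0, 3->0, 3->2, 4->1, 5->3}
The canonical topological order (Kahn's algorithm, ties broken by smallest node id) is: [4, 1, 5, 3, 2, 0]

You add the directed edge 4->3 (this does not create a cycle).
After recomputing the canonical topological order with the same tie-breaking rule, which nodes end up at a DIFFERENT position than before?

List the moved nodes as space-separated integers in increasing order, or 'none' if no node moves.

Answer: none

Derivation:
Old toposort: [4, 1, 5, 3, 2, 0]
Added edge 4->3
Recompute Kahn (smallest-id tiebreak):
  initial in-degrees: [3, 1, 2, 3, 0, 1]
  ready (indeg=0): [4]
  pop 4: indeg[1]->0; indeg[3]->2 | ready=[1] | order so far=[4]
  pop 1: indeg[0]->2; indeg[2]->1; indeg[3]->1; indeg[5]->0 | ready=[5] | order so far=[4, 1]
  pop 5: indeg[3]->0 | ready=[3] | order so far=[4, 1, 5]
  pop 3: indeg[0]->1; indeg[2]->0 | ready=[2] | order so far=[4, 1, 5, 3]
  pop 2: indeg[0]->0 | ready=[0] | order so far=[4, 1, 5, 3, 2]
  pop 0: no out-edges | ready=[] | order so far=[4, 1, 5, 3, 2, 0]
New canonical toposort: [4, 1, 5, 3, 2, 0]
Compare positions:
  Node 0: index 5 -> 5 (same)
  Node 1: index 1 -> 1 (same)
  Node 2: index 4 -> 4 (same)
  Node 3: index 3 -> 3 (same)
  Node 4: index 0 -> 0 (same)
  Node 5: index 2 -> 2 (same)
Nodes that changed position: none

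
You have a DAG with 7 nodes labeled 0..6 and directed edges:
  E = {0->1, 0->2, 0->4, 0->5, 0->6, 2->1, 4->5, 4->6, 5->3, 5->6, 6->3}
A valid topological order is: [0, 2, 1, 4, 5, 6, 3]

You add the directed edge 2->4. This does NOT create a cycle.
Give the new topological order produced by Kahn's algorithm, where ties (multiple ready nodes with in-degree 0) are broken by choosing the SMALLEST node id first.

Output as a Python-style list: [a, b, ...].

Old toposort: [0, 2, 1, 4, 5, 6, 3]
Added edge: 2->4
Position of 2 (1) < position of 4 (3). Old order still valid.
Run Kahn's algorithm (break ties by smallest node id):
  initial in-degrees: [0, 2, 1, 2, 2, 2, 3]
  ready (indeg=0): [0]
  pop 0: indeg[1]->1; indeg[2]->0; indeg[4]->1; indeg[5]->1; indeg[6]->2 | ready=[2] | order so far=[0]
  pop 2: indeg[1]->0; indeg[4]->0 | ready=[1, 4] | order so far=[0, 2]
  pop 1: no out-edges | ready=[4] | order so far=[0, 2, 1]
  pop 4: indeg[5]->0; indeg[6]->1 | ready=[5] | order so far=[0, 2, 1, 4]
  pop 5: indeg[3]->1; indeg[6]->0 | ready=[6] | order so far=[0, 2, 1, 4, 5]
  pop 6: indeg[3]->0 | ready=[3] | order so far=[0, 2, 1, 4, 5, 6]
  pop 3: no out-edges | ready=[] | order so far=[0, 2, 1, 4, 5, 6, 3]
  Result: [0, 2, 1, 4, 5, 6, 3]

Answer: [0, 2, 1, 4, 5, 6, 3]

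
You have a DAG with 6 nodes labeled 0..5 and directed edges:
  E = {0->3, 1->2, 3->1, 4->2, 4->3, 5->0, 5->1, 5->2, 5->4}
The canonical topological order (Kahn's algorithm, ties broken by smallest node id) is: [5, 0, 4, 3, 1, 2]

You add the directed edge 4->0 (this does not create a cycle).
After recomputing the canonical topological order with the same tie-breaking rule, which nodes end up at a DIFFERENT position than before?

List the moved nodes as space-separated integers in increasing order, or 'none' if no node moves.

Old toposort: [5, 0, 4, 3, 1, 2]
Added edge 4->0
Recompute Kahn (smallest-id tiebreak):
  initial in-degrees: [2, 2, 3, 2, 1, 0]
  ready (indeg=0): [5]
  pop 5: indeg[0]->1; indeg[1]->1; indeg[2]->2; indeg[4]->0 | ready=[4] | order so far=[5]
  pop 4: indeg[0]->0; indeg[2]->1; indeg[3]->1 | ready=[0] | order so far=[5, 4]
  pop 0: indeg[3]->0 | ready=[3] | order so far=[5, 4, 0]
  pop 3: indeg[1]->0 | ready=[1] | order so far=[5, 4, 0, 3]
  pop 1: indeg[2]->0 | ready=[2] | order so far=[5, 4, 0, 3, 1]
  pop 2: no out-edges | ready=[] | order so far=[5, 4, 0, 3, 1, 2]
New canonical toposort: [5, 4, 0, 3, 1, 2]
Compare positions:
  Node 0: index 1 -> 2 (moved)
  Node 1: index 4 -> 4 (same)
  Node 2: index 5 -> 5 (same)
  Node 3: index 3 -> 3 (same)
  Node 4: index 2 -> 1 (moved)
  Node 5: index 0 -> 0 (same)
Nodes that changed position: 0 4

Answer: 0 4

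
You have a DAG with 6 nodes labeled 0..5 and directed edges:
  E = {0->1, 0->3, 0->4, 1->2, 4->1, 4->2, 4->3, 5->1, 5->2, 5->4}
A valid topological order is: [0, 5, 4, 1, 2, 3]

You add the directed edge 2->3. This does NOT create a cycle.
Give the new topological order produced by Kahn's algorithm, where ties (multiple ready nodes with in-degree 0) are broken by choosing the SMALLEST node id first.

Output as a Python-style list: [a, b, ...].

Answer: [0, 5, 4, 1, 2, 3]

Derivation:
Old toposort: [0, 5, 4, 1, 2, 3]
Added edge: 2->3
Position of 2 (4) < position of 3 (5). Old order still valid.
Run Kahn's algorithm (break ties by smallest node id):
  initial in-degrees: [0, 3, 3, 3, 2, 0]
  ready (indeg=0): [0, 5]
  pop 0: indeg[1]->2; indeg[3]->2; indeg[4]->1 | ready=[5] | order so far=[0]
  pop 5: indeg[1]->1; indeg[2]->2; indeg[4]->0 | ready=[4] | order so far=[0, 5]
  pop 4: indeg[1]->0; indeg[2]->1; indeg[3]->1 | ready=[1] | order so far=[0, 5, 4]
  pop 1: indeg[2]->0 | ready=[2] | order so far=[0, 5, 4, 1]
  pop 2: indeg[3]->0 | ready=[3] | order so far=[0, 5, 4, 1, 2]
  pop 3: no out-edges | ready=[] | order so far=[0, 5, 4, 1, 2, 3]
  Result: [0, 5, 4, 1, 2, 3]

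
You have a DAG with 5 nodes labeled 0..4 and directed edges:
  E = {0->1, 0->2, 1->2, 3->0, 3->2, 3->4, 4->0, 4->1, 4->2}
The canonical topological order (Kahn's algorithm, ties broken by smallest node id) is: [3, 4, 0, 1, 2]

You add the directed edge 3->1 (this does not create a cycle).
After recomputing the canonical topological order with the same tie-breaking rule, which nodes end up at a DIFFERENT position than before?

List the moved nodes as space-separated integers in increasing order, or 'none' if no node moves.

Old toposort: [3, 4, 0, 1, 2]
Added edge 3->1
Recompute Kahn (smallest-id tiebreak):
  initial in-degrees: [2, 3, 4, 0, 1]
  ready (indeg=0): [3]
  pop 3: indeg[0]->1; indeg[1]->2; indeg[2]->3; indeg[4]->0 | ready=[4] | order so far=[3]
  pop 4: indeg[0]->0; indeg[1]->1; indeg[2]->2 | ready=[0] | order so far=[3, 4]
  pop 0: indeg[1]->0; indeg[2]->1 | ready=[1] | order so far=[3, 4, 0]
  pop 1: indeg[2]->0 | ready=[2] | order so far=[3, 4, 0, 1]
  pop 2: no out-edges | ready=[] | order so far=[3, 4, 0, 1, 2]
New canonical toposort: [3, 4, 0, 1, 2]
Compare positions:
  Node 0: index 2 -> 2 (same)
  Node 1: index 3 -> 3 (same)
  Node 2: index 4 -> 4 (same)
  Node 3: index 0 -> 0 (same)
  Node 4: index 1 -> 1 (same)
Nodes that changed position: none

Answer: none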